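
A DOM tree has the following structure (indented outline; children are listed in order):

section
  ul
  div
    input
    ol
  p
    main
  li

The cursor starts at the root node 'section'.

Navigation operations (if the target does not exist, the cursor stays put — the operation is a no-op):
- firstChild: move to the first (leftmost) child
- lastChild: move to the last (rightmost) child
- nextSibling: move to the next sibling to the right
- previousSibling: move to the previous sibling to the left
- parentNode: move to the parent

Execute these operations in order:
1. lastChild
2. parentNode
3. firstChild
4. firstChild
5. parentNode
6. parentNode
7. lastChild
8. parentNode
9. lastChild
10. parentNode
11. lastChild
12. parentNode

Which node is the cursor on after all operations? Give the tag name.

Answer: section

Derivation:
After 1 (lastChild): li
After 2 (parentNode): section
After 3 (firstChild): ul
After 4 (firstChild): ul (no-op, stayed)
After 5 (parentNode): section
After 6 (parentNode): section (no-op, stayed)
After 7 (lastChild): li
After 8 (parentNode): section
After 9 (lastChild): li
After 10 (parentNode): section
After 11 (lastChild): li
After 12 (parentNode): section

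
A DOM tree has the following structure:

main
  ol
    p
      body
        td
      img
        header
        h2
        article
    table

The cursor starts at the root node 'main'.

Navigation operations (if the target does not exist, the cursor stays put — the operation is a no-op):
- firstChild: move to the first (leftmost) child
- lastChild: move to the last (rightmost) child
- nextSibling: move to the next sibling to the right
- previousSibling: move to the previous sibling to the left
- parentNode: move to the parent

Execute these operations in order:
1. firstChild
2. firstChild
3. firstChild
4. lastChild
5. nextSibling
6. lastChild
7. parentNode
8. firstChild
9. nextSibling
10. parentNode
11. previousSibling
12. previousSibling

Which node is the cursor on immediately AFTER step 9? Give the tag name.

Answer: td

Derivation:
After 1 (firstChild): ol
After 2 (firstChild): p
After 3 (firstChild): body
After 4 (lastChild): td
After 5 (nextSibling): td (no-op, stayed)
After 6 (lastChild): td (no-op, stayed)
After 7 (parentNode): body
After 8 (firstChild): td
After 9 (nextSibling): td (no-op, stayed)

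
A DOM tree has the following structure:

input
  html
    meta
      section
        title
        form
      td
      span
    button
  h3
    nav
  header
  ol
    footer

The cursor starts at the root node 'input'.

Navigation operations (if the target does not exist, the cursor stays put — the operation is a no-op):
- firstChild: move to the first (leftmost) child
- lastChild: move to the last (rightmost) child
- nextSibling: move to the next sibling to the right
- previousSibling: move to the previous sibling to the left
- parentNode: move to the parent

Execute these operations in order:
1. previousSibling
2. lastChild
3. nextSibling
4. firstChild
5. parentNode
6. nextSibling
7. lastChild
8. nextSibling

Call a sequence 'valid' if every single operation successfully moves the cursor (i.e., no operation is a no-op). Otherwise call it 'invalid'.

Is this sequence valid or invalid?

Answer: invalid

Derivation:
After 1 (previousSibling): input (no-op, stayed)
After 2 (lastChild): ol
After 3 (nextSibling): ol (no-op, stayed)
After 4 (firstChild): footer
After 5 (parentNode): ol
After 6 (nextSibling): ol (no-op, stayed)
After 7 (lastChild): footer
After 8 (nextSibling): footer (no-op, stayed)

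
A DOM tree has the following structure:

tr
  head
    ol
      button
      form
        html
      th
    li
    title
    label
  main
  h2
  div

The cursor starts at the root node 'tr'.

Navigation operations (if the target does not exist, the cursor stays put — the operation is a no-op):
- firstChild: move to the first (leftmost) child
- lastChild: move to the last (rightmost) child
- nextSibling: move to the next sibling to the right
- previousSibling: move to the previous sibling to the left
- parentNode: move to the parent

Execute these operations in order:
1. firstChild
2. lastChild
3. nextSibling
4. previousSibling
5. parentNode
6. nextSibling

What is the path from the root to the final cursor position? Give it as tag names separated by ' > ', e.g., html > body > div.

After 1 (firstChild): head
After 2 (lastChild): label
After 3 (nextSibling): label (no-op, stayed)
After 4 (previousSibling): title
After 5 (parentNode): head
After 6 (nextSibling): main

Answer: tr > main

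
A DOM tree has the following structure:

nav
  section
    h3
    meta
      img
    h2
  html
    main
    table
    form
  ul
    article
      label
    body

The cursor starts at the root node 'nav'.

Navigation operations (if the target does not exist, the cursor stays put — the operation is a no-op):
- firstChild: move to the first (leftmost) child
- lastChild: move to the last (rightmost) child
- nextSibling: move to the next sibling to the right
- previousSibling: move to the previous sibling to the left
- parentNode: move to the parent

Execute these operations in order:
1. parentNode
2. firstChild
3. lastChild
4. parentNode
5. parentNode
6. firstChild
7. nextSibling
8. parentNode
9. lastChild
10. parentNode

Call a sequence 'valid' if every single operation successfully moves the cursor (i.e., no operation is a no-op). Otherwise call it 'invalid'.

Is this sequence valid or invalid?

After 1 (parentNode): nav (no-op, stayed)
After 2 (firstChild): section
After 3 (lastChild): h2
After 4 (parentNode): section
After 5 (parentNode): nav
After 6 (firstChild): section
After 7 (nextSibling): html
After 8 (parentNode): nav
After 9 (lastChild): ul
After 10 (parentNode): nav

Answer: invalid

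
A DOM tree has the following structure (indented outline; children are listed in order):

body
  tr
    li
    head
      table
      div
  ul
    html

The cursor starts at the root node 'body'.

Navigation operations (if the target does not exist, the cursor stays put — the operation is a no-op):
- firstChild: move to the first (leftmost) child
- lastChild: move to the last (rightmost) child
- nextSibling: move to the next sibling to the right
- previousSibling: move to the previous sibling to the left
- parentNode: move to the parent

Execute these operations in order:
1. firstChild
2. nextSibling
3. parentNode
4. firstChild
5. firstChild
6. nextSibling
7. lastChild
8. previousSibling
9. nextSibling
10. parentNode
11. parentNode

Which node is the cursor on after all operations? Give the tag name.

After 1 (firstChild): tr
After 2 (nextSibling): ul
After 3 (parentNode): body
After 4 (firstChild): tr
After 5 (firstChild): li
After 6 (nextSibling): head
After 7 (lastChild): div
After 8 (previousSibling): table
After 9 (nextSibling): div
After 10 (parentNode): head
After 11 (parentNode): tr

Answer: tr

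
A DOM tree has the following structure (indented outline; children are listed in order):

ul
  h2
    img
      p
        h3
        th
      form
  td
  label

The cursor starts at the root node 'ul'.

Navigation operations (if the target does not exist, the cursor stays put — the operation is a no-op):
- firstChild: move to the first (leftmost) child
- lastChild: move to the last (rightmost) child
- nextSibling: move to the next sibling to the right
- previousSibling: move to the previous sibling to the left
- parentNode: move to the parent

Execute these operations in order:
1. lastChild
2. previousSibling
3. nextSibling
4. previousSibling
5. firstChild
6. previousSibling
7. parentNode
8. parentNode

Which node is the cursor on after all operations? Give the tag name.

Answer: ul

Derivation:
After 1 (lastChild): label
After 2 (previousSibling): td
After 3 (nextSibling): label
After 4 (previousSibling): td
After 5 (firstChild): td (no-op, stayed)
After 6 (previousSibling): h2
After 7 (parentNode): ul
After 8 (parentNode): ul (no-op, stayed)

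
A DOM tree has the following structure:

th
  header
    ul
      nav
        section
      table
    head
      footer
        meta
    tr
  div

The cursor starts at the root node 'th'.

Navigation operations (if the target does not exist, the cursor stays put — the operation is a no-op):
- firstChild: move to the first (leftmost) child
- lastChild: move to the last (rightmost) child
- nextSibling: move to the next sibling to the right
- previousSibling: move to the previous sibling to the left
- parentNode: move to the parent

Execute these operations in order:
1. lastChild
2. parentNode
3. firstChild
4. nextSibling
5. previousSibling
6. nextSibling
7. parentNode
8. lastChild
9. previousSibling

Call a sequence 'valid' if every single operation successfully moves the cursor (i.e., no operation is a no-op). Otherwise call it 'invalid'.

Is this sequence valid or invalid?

Answer: valid

Derivation:
After 1 (lastChild): div
After 2 (parentNode): th
After 3 (firstChild): header
After 4 (nextSibling): div
After 5 (previousSibling): header
After 6 (nextSibling): div
After 7 (parentNode): th
After 8 (lastChild): div
After 9 (previousSibling): header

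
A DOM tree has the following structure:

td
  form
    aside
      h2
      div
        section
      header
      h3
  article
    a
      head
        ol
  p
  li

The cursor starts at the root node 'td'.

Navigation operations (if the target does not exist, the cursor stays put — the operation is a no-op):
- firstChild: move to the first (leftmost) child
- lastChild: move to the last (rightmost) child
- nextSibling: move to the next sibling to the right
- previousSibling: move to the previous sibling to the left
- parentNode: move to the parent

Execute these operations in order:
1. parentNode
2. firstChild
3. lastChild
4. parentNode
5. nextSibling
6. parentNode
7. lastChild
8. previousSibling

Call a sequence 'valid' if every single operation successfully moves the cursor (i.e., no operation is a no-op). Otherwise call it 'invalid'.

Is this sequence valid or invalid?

Answer: invalid

Derivation:
After 1 (parentNode): td (no-op, stayed)
After 2 (firstChild): form
After 3 (lastChild): aside
After 4 (parentNode): form
After 5 (nextSibling): article
After 6 (parentNode): td
After 7 (lastChild): li
After 8 (previousSibling): p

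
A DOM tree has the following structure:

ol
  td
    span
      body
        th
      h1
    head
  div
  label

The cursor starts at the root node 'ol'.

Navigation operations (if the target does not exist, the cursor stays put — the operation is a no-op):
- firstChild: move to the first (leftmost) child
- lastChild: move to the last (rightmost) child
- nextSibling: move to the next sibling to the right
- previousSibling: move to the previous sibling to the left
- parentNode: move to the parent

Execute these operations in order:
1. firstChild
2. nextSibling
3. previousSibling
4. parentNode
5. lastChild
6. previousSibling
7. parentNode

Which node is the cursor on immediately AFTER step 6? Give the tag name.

Answer: div

Derivation:
After 1 (firstChild): td
After 2 (nextSibling): div
After 3 (previousSibling): td
After 4 (parentNode): ol
After 5 (lastChild): label
After 6 (previousSibling): div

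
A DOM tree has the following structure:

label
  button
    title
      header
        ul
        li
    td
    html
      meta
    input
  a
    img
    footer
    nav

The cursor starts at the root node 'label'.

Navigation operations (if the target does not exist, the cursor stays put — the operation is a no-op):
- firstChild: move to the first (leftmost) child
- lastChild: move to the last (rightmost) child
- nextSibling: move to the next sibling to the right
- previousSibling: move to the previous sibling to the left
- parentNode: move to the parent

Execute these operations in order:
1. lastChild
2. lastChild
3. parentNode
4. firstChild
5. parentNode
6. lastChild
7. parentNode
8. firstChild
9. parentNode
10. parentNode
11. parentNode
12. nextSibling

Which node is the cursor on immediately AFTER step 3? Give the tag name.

After 1 (lastChild): a
After 2 (lastChild): nav
After 3 (parentNode): a

Answer: a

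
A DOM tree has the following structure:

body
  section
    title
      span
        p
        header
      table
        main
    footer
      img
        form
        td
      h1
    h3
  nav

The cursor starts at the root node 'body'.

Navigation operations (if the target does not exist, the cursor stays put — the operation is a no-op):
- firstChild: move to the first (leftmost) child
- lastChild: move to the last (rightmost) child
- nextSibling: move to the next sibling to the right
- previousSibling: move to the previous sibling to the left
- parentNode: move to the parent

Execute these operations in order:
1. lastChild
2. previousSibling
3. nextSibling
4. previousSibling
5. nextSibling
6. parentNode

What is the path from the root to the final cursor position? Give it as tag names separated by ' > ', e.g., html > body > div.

After 1 (lastChild): nav
After 2 (previousSibling): section
After 3 (nextSibling): nav
After 4 (previousSibling): section
After 5 (nextSibling): nav
After 6 (parentNode): body

Answer: body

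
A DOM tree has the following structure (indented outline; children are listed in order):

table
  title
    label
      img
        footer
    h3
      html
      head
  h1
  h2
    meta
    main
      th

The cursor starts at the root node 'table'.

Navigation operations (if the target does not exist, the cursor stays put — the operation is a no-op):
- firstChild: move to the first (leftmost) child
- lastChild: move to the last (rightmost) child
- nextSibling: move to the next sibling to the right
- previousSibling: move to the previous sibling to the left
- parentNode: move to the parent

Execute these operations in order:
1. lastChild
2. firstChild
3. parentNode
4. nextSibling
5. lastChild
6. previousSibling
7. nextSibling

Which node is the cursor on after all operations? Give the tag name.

Answer: main

Derivation:
After 1 (lastChild): h2
After 2 (firstChild): meta
After 3 (parentNode): h2
After 4 (nextSibling): h2 (no-op, stayed)
After 5 (lastChild): main
After 6 (previousSibling): meta
After 7 (nextSibling): main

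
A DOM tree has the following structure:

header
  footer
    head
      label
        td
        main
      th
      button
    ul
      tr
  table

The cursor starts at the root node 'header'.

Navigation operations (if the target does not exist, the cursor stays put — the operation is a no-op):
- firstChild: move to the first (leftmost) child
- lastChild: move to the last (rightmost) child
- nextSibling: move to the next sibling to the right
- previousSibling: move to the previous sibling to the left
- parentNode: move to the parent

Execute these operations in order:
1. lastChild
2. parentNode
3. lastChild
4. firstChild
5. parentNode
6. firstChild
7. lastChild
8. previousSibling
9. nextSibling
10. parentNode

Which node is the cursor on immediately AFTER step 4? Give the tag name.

After 1 (lastChild): table
After 2 (parentNode): header
After 3 (lastChild): table
After 4 (firstChild): table (no-op, stayed)

Answer: table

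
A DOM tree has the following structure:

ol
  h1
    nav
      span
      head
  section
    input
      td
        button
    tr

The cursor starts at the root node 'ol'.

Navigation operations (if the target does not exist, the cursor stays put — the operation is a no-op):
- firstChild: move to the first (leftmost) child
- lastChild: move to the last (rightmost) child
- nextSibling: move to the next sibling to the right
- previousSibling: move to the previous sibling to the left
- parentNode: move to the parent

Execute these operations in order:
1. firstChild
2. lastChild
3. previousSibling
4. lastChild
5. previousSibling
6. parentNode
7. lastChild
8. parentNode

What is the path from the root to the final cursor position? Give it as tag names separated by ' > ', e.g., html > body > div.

Answer: ol > h1 > nav

Derivation:
After 1 (firstChild): h1
After 2 (lastChild): nav
After 3 (previousSibling): nav (no-op, stayed)
After 4 (lastChild): head
After 5 (previousSibling): span
After 6 (parentNode): nav
After 7 (lastChild): head
After 8 (parentNode): nav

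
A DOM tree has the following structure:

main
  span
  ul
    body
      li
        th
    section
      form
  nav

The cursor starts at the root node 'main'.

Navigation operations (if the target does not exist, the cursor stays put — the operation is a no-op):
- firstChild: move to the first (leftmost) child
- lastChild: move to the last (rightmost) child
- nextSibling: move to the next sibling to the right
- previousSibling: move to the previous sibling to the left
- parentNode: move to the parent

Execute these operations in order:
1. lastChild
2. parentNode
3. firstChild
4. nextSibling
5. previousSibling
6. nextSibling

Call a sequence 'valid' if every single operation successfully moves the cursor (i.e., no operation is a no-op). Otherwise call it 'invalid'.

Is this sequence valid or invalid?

After 1 (lastChild): nav
After 2 (parentNode): main
After 3 (firstChild): span
After 4 (nextSibling): ul
After 5 (previousSibling): span
After 6 (nextSibling): ul

Answer: valid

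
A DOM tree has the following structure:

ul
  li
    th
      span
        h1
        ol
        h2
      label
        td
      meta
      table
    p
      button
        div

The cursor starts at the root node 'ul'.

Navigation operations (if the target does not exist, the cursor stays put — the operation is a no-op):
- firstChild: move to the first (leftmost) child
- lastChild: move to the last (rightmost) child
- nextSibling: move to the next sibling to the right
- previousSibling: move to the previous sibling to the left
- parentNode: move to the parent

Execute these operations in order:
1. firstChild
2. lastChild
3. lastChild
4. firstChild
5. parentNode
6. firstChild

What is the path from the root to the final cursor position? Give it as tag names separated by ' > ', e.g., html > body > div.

Answer: ul > li > p > button > div

Derivation:
After 1 (firstChild): li
After 2 (lastChild): p
After 3 (lastChild): button
After 4 (firstChild): div
After 5 (parentNode): button
After 6 (firstChild): div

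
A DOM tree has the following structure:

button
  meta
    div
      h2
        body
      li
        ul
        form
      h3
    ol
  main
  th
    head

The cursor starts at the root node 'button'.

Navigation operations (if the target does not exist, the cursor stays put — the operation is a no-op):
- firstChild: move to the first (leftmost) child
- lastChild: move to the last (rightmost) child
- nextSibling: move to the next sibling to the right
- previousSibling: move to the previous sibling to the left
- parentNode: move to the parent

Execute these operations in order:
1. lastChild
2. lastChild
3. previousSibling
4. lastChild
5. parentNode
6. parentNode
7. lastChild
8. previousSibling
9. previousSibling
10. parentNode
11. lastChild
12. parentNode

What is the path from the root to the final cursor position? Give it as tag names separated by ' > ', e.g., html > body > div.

Answer: button

Derivation:
After 1 (lastChild): th
After 2 (lastChild): head
After 3 (previousSibling): head (no-op, stayed)
After 4 (lastChild): head (no-op, stayed)
After 5 (parentNode): th
After 6 (parentNode): button
After 7 (lastChild): th
After 8 (previousSibling): main
After 9 (previousSibling): meta
After 10 (parentNode): button
After 11 (lastChild): th
After 12 (parentNode): button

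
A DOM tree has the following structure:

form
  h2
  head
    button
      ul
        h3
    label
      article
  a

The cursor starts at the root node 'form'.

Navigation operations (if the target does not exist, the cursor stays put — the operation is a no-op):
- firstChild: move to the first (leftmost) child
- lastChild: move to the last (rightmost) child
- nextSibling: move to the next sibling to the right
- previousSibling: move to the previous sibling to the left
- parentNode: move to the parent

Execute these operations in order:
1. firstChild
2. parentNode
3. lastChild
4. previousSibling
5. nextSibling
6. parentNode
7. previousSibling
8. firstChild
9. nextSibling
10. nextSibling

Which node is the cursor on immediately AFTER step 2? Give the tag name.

After 1 (firstChild): h2
After 2 (parentNode): form

Answer: form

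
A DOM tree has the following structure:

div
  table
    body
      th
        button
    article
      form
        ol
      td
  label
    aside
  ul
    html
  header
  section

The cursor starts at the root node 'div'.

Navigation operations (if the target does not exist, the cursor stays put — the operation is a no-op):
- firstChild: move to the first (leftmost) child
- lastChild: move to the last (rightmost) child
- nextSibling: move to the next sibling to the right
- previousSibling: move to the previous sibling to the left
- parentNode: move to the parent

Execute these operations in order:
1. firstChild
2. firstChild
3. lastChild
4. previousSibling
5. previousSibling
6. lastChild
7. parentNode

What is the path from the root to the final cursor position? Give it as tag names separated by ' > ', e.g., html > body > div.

Answer: div > table > body > th

Derivation:
After 1 (firstChild): table
After 2 (firstChild): body
After 3 (lastChild): th
After 4 (previousSibling): th (no-op, stayed)
After 5 (previousSibling): th (no-op, stayed)
After 6 (lastChild): button
After 7 (parentNode): th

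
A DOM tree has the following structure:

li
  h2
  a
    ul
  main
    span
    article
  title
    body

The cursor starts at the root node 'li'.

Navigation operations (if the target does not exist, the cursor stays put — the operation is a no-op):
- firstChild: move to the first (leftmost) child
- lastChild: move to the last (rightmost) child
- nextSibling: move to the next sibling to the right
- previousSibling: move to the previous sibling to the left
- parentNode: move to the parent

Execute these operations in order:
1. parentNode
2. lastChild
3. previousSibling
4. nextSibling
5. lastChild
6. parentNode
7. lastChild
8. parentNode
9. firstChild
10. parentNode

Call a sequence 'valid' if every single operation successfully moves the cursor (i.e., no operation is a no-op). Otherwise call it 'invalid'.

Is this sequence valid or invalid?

Answer: invalid

Derivation:
After 1 (parentNode): li (no-op, stayed)
After 2 (lastChild): title
After 3 (previousSibling): main
After 4 (nextSibling): title
After 5 (lastChild): body
After 6 (parentNode): title
After 7 (lastChild): body
After 8 (parentNode): title
After 9 (firstChild): body
After 10 (parentNode): title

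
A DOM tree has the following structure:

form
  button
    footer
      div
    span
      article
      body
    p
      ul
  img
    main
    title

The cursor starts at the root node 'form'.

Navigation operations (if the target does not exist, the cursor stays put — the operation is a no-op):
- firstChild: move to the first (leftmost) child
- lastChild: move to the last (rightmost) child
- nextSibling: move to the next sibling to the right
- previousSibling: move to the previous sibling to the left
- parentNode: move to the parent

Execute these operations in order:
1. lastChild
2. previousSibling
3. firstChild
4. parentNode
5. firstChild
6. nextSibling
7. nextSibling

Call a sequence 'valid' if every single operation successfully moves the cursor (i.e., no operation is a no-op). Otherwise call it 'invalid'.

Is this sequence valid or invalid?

Answer: valid

Derivation:
After 1 (lastChild): img
After 2 (previousSibling): button
After 3 (firstChild): footer
After 4 (parentNode): button
After 5 (firstChild): footer
After 6 (nextSibling): span
After 7 (nextSibling): p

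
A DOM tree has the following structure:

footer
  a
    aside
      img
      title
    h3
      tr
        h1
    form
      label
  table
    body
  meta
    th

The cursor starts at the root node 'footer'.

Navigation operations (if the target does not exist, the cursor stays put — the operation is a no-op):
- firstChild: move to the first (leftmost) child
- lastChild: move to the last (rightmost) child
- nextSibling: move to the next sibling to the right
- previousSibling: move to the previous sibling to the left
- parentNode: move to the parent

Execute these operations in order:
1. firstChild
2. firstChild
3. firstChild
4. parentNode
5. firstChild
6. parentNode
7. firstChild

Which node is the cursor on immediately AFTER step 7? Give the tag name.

Answer: img

Derivation:
After 1 (firstChild): a
After 2 (firstChild): aside
After 3 (firstChild): img
After 4 (parentNode): aside
After 5 (firstChild): img
After 6 (parentNode): aside
After 7 (firstChild): img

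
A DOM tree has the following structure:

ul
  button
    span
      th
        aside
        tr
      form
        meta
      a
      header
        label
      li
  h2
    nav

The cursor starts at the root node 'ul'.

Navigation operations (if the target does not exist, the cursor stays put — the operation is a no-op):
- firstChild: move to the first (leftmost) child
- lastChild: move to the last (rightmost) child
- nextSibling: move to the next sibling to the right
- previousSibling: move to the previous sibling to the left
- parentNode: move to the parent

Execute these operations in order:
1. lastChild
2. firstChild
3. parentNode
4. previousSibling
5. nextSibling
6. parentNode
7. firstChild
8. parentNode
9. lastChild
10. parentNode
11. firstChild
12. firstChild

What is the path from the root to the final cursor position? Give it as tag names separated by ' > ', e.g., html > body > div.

After 1 (lastChild): h2
After 2 (firstChild): nav
After 3 (parentNode): h2
After 4 (previousSibling): button
After 5 (nextSibling): h2
After 6 (parentNode): ul
After 7 (firstChild): button
After 8 (parentNode): ul
After 9 (lastChild): h2
After 10 (parentNode): ul
After 11 (firstChild): button
After 12 (firstChild): span

Answer: ul > button > span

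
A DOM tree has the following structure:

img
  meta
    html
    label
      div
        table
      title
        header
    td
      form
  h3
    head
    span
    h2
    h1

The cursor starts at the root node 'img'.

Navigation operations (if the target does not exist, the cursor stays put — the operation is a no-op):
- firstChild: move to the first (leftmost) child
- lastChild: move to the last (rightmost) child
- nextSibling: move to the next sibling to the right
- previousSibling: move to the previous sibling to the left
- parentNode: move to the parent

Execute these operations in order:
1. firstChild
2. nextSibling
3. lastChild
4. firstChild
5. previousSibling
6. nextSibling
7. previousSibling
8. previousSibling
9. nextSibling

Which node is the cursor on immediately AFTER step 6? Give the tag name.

Answer: h1

Derivation:
After 1 (firstChild): meta
After 2 (nextSibling): h3
After 3 (lastChild): h1
After 4 (firstChild): h1 (no-op, stayed)
After 5 (previousSibling): h2
After 6 (nextSibling): h1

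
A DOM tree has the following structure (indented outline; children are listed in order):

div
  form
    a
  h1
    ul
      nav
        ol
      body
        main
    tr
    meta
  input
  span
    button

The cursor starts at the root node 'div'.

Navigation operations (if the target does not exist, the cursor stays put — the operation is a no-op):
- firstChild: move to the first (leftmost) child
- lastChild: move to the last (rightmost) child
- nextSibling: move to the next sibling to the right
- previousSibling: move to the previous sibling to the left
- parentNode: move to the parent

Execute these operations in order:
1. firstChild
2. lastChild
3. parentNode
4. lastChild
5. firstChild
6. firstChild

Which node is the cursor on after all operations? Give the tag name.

Answer: a

Derivation:
After 1 (firstChild): form
After 2 (lastChild): a
After 3 (parentNode): form
After 4 (lastChild): a
After 5 (firstChild): a (no-op, stayed)
After 6 (firstChild): a (no-op, stayed)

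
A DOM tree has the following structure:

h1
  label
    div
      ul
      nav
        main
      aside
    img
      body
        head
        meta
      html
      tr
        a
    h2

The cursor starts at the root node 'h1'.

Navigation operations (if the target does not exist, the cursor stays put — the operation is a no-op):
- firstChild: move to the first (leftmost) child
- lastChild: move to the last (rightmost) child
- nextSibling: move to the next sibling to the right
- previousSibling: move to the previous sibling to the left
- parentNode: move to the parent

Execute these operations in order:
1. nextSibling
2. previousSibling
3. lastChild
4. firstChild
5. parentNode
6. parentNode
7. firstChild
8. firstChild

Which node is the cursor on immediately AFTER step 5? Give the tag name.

After 1 (nextSibling): h1 (no-op, stayed)
After 2 (previousSibling): h1 (no-op, stayed)
After 3 (lastChild): label
After 4 (firstChild): div
After 5 (parentNode): label

Answer: label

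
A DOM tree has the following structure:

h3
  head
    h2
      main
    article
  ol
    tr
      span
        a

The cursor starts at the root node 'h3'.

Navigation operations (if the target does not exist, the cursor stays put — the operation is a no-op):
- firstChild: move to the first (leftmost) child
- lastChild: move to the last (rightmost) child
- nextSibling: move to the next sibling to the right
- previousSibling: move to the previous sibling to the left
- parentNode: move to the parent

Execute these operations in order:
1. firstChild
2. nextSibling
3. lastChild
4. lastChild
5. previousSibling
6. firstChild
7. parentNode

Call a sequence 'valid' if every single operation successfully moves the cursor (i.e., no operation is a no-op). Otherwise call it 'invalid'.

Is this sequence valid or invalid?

After 1 (firstChild): head
After 2 (nextSibling): ol
After 3 (lastChild): tr
After 4 (lastChild): span
After 5 (previousSibling): span (no-op, stayed)
After 6 (firstChild): a
After 7 (parentNode): span

Answer: invalid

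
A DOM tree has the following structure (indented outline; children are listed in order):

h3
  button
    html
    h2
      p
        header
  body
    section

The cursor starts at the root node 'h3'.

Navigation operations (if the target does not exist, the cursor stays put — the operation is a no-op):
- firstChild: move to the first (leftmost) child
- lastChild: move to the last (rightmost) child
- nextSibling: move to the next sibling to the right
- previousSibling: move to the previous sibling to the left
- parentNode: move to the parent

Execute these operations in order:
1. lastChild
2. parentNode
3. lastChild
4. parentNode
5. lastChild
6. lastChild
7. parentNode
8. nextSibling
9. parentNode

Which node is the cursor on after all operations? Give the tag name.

Answer: h3

Derivation:
After 1 (lastChild): body
After 2 (parentNode): h3
After 3 (lastChild): body
After 4 (parentNode): h3
After 5 (lastChild): body
After 6 (lastChild): section
After 7 (parentNode): body
After 8 (nextSibling): body (no-op, stayed)
After 9 (parentNode): h3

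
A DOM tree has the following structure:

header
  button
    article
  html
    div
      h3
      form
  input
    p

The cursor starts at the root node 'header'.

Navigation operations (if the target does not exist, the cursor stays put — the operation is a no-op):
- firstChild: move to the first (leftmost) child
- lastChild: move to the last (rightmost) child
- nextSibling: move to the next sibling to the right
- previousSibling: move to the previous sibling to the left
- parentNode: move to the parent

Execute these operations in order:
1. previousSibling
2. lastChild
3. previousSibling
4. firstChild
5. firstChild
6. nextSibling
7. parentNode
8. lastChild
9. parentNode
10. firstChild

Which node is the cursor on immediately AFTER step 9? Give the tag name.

Answer: div

Derivation:
After 1 (previousSibling): header (no-op, stayed)
After 2 (lastChild): input
After 3 (previousSibling): html
After 4 (firstChild): div
After 5 (firstChild): h3
After 6 (nextSibling): form
After 7 (parentNode): div
After 8 (lastChild): form
After 9 (parentNode): div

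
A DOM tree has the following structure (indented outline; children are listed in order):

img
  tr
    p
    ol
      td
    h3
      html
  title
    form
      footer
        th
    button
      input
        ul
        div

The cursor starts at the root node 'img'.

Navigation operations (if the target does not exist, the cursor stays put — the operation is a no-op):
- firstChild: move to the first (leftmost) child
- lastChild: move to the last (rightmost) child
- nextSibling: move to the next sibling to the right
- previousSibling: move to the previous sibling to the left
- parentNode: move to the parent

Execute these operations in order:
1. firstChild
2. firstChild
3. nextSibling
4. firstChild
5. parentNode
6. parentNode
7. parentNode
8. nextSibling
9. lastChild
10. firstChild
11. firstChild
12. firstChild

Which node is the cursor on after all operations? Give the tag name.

Answer: th

Derivation:
After 1 (firstChild): tr
After 2 (firstChild): p
After 3 (nextSibling): ol
After 4 (firstChild): td
After 5 (parentNode): ol
After 6 (parentNode): tr
After 7 (parentNode): img
After 8 (nextSibling): img (no-op, stayed)
After 9 (lastChild): title
After 10 (firstChild): form
After 11 (firstChild): footer
After 12 (firstChild): th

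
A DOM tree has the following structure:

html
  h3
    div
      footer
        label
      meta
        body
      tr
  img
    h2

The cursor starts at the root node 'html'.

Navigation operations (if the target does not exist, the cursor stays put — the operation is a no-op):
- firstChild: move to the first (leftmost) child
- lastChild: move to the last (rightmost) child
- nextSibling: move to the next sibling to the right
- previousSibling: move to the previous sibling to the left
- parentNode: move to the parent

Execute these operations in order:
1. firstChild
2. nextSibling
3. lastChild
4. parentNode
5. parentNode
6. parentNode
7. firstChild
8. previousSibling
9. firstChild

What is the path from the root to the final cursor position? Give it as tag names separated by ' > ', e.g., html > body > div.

After 1 (firstChild): h3
After 2 (nextSibling): img
After 3 (lastChild): h2
After 4 (parentNode): img
After 5 (parentNode): html
After 6 (parentNode): html (no-op, stayed)
After 7 (firstChild): h3
After 8 (previousSibling): h3 (no-op, stayed)
After 9 (firstChild): div

Answer: html > h3 > div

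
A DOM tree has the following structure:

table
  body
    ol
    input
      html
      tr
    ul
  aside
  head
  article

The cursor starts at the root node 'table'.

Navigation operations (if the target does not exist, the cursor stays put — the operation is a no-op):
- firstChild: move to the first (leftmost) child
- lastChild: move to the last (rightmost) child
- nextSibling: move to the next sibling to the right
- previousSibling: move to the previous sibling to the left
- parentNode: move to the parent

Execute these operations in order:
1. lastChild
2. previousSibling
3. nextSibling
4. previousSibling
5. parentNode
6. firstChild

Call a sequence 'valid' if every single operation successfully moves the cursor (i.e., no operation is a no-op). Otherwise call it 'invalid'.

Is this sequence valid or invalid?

Answer: valid

Derivation:
After 1 (lastChild): article
After 2 (previousSibling): head
After 3 (nextSibling): article
After 4 (previousSibling): head
After 5 (parentNode): table
After 6 (firstChild): body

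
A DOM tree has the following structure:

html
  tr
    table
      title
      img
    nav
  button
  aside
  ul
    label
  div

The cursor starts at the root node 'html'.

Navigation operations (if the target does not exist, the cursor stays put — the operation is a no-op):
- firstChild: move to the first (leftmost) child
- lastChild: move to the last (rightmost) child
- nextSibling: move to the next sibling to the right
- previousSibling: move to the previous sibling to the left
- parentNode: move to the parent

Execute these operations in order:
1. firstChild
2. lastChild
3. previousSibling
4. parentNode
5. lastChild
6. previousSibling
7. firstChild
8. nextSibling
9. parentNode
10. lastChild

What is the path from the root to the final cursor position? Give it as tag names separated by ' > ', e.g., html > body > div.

After 1 (firstChild): tr
After 2 (lastChild): nav
After 3 (previousSibling): table
After 4 (parentNode): tr
After 5 (lastChild): nav
After 6 (previousSibling): table
After 7 (firstChild): title
After 8 (nextSibling): img
After 9 (parentNode): table
After 10 (lastChild): img

Answer: html > tr > table > img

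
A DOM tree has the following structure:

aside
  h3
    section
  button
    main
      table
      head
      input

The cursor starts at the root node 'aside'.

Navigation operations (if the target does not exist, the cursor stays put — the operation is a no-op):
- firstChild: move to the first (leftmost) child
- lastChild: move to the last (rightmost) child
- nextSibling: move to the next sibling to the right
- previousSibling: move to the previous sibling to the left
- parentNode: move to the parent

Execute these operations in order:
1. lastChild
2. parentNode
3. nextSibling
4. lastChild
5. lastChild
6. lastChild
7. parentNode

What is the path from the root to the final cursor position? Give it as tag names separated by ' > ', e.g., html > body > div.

Answer: aside > button > main

Derivation:
After 1 (lastChild): button
After 2 (parentNode): aside
After 3 (nextSibling): aside (no-op, stayed)
After 4 (lastChild): button
After 5 (lastChild): main
After 6 (lastChild): input
After 7 (parentNode): main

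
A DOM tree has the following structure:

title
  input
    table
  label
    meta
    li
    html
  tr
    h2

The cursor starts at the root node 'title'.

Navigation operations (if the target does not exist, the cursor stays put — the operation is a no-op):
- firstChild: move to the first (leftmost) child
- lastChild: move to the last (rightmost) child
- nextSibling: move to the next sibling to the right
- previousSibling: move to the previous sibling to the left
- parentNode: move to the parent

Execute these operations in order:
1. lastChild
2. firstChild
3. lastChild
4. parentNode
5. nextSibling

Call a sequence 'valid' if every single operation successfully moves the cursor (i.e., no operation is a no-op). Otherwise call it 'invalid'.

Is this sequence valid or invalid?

After 1 (lastChild): tr
After 2 (firstChild): h2
After 3 (lastChild): h2 (no-op, stayed)
After 4 (parentNode): tr
After 5 (nextSibling): tr (no-op, stayed)

Answer: invalid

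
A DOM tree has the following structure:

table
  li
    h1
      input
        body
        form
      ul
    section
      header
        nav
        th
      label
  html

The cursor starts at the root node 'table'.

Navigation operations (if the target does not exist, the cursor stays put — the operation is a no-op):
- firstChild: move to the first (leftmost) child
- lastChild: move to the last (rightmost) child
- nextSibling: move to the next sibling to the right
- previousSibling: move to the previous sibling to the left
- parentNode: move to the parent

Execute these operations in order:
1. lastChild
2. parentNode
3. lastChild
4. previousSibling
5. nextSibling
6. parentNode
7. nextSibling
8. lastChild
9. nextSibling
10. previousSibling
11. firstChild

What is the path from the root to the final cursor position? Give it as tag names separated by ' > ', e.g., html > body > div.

Answer: table > li > h1

Derivation:
After 1 (lastChild): html
After 2 (parentNode): table
After 3 (lastChild): html
After 4 (previousSibling): li
After 5 (nextSibling): html
After 6 (parentNode): table
After 7 (nextSibling): table (no-op, stayed)
After 8 (lastChild): html
After 9 (nextSibling): html (no-op, stayed)
After 10 (previousSibling): li
After 11 (firstChild): h1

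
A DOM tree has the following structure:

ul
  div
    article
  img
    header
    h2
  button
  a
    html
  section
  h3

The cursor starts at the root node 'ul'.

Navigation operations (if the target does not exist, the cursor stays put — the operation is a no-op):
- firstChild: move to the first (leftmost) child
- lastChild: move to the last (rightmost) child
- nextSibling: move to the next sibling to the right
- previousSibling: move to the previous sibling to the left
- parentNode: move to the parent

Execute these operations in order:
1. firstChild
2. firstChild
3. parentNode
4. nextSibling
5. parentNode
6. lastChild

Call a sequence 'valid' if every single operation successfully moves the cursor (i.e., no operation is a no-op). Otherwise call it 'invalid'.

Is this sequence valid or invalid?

Answer: valid

Derivation:
After 1 (firstChild): div
After 2 (firstChild): article
After 3 (parentNode): div
After 4 (nextSibling): img
After 5 (parentNode): ul
After 6 (lastChild): h3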